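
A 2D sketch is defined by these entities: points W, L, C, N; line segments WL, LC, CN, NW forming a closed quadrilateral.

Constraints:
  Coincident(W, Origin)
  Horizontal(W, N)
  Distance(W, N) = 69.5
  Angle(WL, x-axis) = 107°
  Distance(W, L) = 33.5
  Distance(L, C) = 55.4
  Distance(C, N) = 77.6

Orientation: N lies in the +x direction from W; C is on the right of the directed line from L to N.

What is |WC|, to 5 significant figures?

23.566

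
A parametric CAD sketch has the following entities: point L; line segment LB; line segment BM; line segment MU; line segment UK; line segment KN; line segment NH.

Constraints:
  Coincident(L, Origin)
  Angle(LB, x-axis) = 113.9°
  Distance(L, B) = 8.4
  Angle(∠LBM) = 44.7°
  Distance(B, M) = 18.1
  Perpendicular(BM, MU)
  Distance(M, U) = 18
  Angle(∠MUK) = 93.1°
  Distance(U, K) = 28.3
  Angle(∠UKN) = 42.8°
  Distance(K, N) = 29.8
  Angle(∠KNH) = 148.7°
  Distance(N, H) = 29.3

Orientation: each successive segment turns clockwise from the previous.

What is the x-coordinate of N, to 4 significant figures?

7.129

∠MUK = 93.1° gives UK at 161.7° from the x-axis; with |UK| = 28.3, K = (-19.99, -6.798). ∠UKN = 42.8° gives KN at 24.50° from the x-axis; with |KN| = 29.8, N = (7.129, 5.560). So N.x = 7.129.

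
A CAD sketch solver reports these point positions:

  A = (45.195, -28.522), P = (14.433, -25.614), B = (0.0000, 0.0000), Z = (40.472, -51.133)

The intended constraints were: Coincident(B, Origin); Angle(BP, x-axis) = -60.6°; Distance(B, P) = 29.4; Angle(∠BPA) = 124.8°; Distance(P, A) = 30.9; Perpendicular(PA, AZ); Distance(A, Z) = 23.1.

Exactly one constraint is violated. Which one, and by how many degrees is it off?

Perpendicular(PA, AZ) — off by 6.40°.

B = (0.00, 0.00) ✓; BP at -60.60° ✓; |BP| = 29.40 ✓; ∠BPA = 124.8° ✓; |PA| = 30.90 ✓; ∠(PA, AZ) = 96.40° ✗; |AZ| = 23.10 ✓.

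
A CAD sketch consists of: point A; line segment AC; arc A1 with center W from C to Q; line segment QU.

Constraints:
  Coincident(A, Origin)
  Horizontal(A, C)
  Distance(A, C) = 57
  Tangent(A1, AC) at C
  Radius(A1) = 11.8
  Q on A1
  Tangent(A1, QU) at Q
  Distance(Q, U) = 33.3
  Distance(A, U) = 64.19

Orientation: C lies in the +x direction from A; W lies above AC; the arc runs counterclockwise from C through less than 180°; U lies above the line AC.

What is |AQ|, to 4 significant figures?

68.95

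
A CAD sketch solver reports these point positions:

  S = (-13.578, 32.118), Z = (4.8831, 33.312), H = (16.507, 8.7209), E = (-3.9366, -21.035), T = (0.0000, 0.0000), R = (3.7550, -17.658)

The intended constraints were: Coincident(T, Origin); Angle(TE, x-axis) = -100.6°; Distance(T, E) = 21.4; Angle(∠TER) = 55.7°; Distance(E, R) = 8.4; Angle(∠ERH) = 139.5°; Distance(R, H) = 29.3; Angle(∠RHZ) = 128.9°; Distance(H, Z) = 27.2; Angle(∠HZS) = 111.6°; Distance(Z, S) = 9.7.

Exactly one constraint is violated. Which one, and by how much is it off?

Distance(Z, S) = 9.7 — off by 8.80.

T = (0.00, 0.00) ✓; TE at -100.6° ✓; |TE| = 21.40 ✓; ∠TER = 55.70° ✓; |ER| = 8.400 ✓; ∠ERH = 139.5° ✓; |RH| = 29.30 ✓; ∠RHZ = 128.9° ✓; |HZ| = 27.20 ✓; ∠HZS = 111.6° ✓; |ZS| = 18.50 ✗.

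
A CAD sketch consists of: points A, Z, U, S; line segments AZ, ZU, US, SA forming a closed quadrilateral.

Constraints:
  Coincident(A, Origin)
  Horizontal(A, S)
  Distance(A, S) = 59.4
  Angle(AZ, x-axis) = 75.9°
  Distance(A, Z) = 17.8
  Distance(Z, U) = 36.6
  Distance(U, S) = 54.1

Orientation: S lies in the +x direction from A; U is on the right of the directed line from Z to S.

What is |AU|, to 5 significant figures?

20.987

Checks: |ZU| = 36.60 ✓; |US| = 54.10 ✓.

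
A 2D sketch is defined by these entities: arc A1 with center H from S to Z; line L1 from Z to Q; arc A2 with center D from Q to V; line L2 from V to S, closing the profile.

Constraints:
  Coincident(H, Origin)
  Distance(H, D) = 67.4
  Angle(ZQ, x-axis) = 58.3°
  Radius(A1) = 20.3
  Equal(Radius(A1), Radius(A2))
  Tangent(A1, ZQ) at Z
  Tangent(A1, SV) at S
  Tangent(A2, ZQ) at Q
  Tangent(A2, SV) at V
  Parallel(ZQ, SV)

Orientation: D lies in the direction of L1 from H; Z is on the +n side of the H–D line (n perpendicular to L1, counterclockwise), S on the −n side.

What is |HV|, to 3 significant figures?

70.4

Tangency of A1 to both parallel lines with radius 20.3 puts Z and S at H ± 20.3·n: Z = (-17.3, 10.7), S = (17.3, -10.7). Equal radii place Q and V the same way about D: Q = D + 20.3·n = (18.1, 68.0), V = D − 20.3·n = (52.7, 46.7). Then |HV| = |V − H| = 70.4.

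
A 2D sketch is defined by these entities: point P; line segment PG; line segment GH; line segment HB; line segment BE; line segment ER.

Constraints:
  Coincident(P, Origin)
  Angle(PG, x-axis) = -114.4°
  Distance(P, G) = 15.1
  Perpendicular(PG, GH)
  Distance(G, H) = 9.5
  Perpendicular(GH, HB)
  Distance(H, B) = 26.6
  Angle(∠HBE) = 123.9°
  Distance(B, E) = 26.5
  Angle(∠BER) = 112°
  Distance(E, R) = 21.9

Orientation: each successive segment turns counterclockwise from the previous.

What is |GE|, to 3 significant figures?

43.2

P is at the origin; PG runs at -114.4° with length 15.1, so G = (-6.24, -13.8). PG ⟂ GH, so GH runs at -24.4°; with |GH| = 9.5, H = (2.41, -17.7). The perpendicularity gives HB at right angles to GH, so HB runs at 65.6°; with |HB| = 26.6, B = (13.4, 6.55). ∠HBE = 123.9° gives BE at 122° from the x-axis; with |BE| = 26.5, E = (-0.523, 29.1). Then |GE| = |E − G| = 43.2.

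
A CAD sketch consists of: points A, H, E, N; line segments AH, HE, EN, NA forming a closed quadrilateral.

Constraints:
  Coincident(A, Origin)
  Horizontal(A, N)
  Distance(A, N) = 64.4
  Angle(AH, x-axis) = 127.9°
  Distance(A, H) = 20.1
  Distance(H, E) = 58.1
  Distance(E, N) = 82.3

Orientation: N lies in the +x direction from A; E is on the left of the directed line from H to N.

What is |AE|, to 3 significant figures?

68.5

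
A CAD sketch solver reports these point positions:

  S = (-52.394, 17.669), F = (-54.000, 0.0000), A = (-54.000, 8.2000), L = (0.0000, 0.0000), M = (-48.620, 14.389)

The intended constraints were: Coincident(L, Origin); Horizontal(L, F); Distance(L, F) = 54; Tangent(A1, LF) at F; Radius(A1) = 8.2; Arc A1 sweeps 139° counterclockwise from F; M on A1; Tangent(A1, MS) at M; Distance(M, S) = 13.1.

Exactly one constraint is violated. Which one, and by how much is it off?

Distance(M, S) = 13.1 — off by 8.10.

L = (0.00, 0.00) ✓; L.y = 0.00, F.y = 0.00 ✓; |LF| = 54.00 ✓; ∠(AF, FL) = 90.00° ✓; |AF| = 8.200 ✓; bearing(A→M) − bearing(A→F) = 139.0° ✓; |AM| = 8.200 ✓; ∠(AM, MS) = 89.99° ✓; |MS| = 5.000 ✗.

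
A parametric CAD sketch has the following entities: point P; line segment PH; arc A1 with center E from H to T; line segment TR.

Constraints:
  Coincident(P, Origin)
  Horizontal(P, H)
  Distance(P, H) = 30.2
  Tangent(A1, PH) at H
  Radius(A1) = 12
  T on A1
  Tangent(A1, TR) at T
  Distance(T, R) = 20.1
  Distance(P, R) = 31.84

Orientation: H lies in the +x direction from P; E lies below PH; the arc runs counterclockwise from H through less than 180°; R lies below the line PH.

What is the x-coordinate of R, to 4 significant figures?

13.79

Checks: ∠(EH, HP) = 90.00° ✓; |EH| = 12.00 ✓; |ET| = 12.00 ✓; ∠(ET, TR) = 90.00° ✓; |TR| = 20.10 ✓; |PR| = 31.84 ✓.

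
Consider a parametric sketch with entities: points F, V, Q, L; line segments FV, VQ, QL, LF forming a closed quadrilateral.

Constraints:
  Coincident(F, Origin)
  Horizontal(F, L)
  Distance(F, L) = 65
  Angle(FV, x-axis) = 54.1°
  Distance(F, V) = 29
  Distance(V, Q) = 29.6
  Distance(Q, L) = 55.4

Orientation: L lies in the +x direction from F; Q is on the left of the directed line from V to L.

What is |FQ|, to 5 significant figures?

58.589

F is at the origin; F and L share the same y with |FL| = 65.0 and L in +x, so L = (65.0, 0). FV runs at 54.1° with |FV| = 29.0, so V = (17.005, 23.491). Q is determined by |VQ| = 29.6 and |QL| = 55.4 together: it lies at the intersection of circle(V, 29.6) and circle(L, 55.4). With |VL| = 53.436, the foot of the radical line on VL is 6.1979 from V and the perpendicular offset is √(29.6² − 6.1979²) = 28.944. Taking the left-of-VL solution: Q = (35.296, 46.763).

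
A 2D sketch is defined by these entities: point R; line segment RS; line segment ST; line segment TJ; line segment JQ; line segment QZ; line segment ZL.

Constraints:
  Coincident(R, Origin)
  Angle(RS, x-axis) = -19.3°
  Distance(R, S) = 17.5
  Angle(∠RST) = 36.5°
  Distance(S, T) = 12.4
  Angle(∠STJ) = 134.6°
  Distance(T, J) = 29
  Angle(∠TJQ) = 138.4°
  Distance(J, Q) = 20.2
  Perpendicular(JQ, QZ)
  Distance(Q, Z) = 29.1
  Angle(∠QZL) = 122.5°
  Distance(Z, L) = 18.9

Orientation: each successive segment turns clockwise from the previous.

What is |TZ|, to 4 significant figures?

43.03

R is at the origin; RS runs at -19.3° with length 17.5, so S = (16.52, -5.784). ∠RST = 36.5° gives ST at -162.8° from the x-axis; with |ST| = 12.4, T = (4.671, -9.451). ∠STJ = 134.6° gives TJ at 151.8° from the x-axis; with |TJ| = 29.0, J = (-20.89, 4.253). ∠TJQ = 138.4° gives JQ at 110.2° from the x-axis; with |JQ| = 20.2, Q = (-27.86, 23.21). The perpendicularity gives QZ at right angles to JQ, so QZ runs at 20.20°; with |QZ| = 29.1, Z = (-0.5516, 33.26). Then |TZ| = |Z − T| = 43.03.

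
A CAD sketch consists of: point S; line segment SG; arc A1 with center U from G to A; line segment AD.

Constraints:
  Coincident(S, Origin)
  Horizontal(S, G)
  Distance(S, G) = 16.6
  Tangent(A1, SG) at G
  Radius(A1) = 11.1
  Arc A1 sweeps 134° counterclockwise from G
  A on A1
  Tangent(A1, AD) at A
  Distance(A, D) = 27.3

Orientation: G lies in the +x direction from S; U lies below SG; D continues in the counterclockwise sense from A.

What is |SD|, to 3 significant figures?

47.3

On A1, G sits at bearing 90° from U; a 134° counterclockwise sweep puts A at bearing 224°, so A = U + 11.1·(cos 224°, sin 224°) = (8.62, -18.8). The tangent condition forces UA to be normal to AD, so AD runs along (−sin 224°, cos 224°); with |AD| = 27.3, D = (27.6, -38.4). Then |SD| = |D − S| = 47.3.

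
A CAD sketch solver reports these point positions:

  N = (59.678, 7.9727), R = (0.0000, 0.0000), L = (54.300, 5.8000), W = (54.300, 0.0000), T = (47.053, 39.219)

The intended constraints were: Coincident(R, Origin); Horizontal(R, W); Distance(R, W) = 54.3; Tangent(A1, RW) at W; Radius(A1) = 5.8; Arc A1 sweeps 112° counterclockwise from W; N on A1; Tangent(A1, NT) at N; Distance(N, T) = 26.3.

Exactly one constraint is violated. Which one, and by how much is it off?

Distance(N, T) = 26.3 — off by 7.40.

R = (0.00, 0.00) ✓; R.y = 0.00, W.y = 0.00 ✓; |RW| = 54.30 ✓; ∠(LW, WR) = 90.00° ✓; |LW| = 5.800 ✓; bearing(L→N) − bearing(L→W) = 112.0° ✓; |LN| = 5.800 ✓; ∠(LN, NT) = 90.00° ✓; |NT| = 33.70 ✗.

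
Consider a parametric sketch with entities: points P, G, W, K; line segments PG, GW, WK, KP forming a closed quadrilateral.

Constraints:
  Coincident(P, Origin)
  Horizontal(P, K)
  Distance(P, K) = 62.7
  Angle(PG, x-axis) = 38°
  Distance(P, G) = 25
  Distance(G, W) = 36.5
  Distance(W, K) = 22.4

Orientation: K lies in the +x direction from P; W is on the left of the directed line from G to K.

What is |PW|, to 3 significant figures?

59.6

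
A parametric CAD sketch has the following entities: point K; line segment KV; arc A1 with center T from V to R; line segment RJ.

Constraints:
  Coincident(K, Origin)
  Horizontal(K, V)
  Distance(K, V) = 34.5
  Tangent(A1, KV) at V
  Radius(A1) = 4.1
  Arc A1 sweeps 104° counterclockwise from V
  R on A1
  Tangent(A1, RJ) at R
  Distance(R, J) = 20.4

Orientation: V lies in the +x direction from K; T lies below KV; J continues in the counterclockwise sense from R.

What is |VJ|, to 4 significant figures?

24.90

K is at the origin; K and V share the same y with |KV| = 34.5 and V on the +x side, so V = (34.50, 0.000). A1 meets KV tangentially, so TV is at right angles to KV, so T = V + (0, -4.1) = (34.50, -4.100). On A1, V sits at bearing 90° from T; a 104° counterclockwise sweep puts R at bearing 194°, so R = T + 4.1·(cos 194°, sin 194°) = (30.52, -5.092). The tangent condition forces TR to be normal to RJ, so RJ runs along (−sin 194°, cos 194°); with |RJ| = 20.4, J = (35.46, -24.89). Then |VJ| = |J − V| = 24.90.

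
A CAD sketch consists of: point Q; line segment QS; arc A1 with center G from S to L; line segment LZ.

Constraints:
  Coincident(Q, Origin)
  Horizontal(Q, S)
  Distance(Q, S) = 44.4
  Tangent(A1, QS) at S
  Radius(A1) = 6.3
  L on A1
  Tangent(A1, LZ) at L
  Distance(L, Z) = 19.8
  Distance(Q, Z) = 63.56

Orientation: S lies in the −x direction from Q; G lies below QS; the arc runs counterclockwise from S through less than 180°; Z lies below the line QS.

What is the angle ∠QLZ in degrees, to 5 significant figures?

126.53°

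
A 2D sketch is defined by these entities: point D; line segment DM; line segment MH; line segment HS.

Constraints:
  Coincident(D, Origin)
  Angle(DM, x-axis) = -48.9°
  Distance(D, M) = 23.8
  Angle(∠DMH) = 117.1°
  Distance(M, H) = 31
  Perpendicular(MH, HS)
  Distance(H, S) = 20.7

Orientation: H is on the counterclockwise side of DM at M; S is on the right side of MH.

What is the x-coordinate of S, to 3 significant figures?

50.7

D is at the origin; DM runs at -48.9° with length 23.8, so M = 23.8·(cos -48.9°, sin -48.9°) = (15.6, -17.9). ∠DMH = 117.1°, so MH runs at -48.9° + (180° − 117.1°) = 14.0° from the x-axis; with |MH| = 31.0, H = M + 31.0·(cos 14.0°, sin 14.0°) = (45.7, -10.4). MH is perpendicular to HS; with |HS| = 20.7 on the right of MH, S = H + 20.7·(0.242, -0.970) = (50.7, -30.5). So S.x = 50.7.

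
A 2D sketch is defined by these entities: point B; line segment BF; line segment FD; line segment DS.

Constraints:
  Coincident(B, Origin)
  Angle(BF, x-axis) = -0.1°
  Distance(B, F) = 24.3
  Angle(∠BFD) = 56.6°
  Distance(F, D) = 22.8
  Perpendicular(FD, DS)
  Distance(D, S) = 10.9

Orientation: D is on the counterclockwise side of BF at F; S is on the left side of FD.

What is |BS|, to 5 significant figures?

13.301

B is at the origin; BF runs at -0.1° with length 24.3, so F = 24.3·(cos -0.1°, sin -0.1°) = (24.300, -0.042411). ∠BFD = 56.6°, so FD runs at -0.1° + (180° − 56.6°) = 123.30° from the x-axis; with |FD| = 22.8, D = F + 22.8·(cos 123.30°, sin 123.30°) = (11.782, 19.014). FD is perpendicular to DS; with |DS| = 10.9 on the left of FD, S = D + 10.9·(-0.83581, -0.54902) = (2.6719, 13.030). Then |BS| = |S − B| = 13.301.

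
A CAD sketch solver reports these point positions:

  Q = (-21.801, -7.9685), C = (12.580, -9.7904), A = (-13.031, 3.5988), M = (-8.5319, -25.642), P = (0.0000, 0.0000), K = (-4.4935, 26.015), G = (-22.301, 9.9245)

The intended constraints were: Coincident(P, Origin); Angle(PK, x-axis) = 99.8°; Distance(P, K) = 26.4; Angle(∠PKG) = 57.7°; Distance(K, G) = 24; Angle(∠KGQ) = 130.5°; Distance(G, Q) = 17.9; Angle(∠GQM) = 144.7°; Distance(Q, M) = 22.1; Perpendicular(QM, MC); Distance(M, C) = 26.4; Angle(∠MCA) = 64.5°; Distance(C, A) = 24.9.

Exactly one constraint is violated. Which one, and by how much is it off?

Distance(C, A) = 24.9 — off by 4.00.

P = (0.00, 0.00) ✓; PK at 99.80° ✓; |PK| = 26.40 ✓; ∠PKG = 57.70° ✓; |KG| = 24.00 ✓; ∠KGQ = 130.5° ✓; |GQ| = 17.90 ✓; ∠GQM = 144.7° ✓; |QM| = 22.10 ✓; ∠(QM, MC) = 90.00° ✓; |MC| = 26.40 ✓; ∠MCA = 64.50° ✓; |CA| = 28.90 ✗.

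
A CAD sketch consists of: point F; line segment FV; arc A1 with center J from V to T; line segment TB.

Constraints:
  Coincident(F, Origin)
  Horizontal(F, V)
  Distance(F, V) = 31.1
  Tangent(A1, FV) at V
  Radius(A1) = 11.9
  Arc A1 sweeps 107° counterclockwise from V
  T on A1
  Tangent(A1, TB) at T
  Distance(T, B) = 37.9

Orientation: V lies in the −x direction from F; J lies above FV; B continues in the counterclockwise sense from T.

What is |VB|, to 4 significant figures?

51.62

F is at the origin; FV is horizontal with |FV| = 31.1 and V on the −x side, so V = (-31.10, 0.000). Tangency of A1 to FV means the radius JV is perpendicular to FV, so J = V + (0, 11.9) = (-31.10, 11.90). On A1, V sits at bearing -90° from J; a 107° counterclockwise sweep puts T at bearing 17°, so T = J + 11.9·(cos 17°, sin 17°) = (-19.72, 15.38). A1 meets TB tangentially, so JT is at right angles to TB, so TB runs along (−sin 17°, cos 17°); with |TB| = 37.9, B = (-30.80, 51.62). Then |VB| = |B − V| = 51.62.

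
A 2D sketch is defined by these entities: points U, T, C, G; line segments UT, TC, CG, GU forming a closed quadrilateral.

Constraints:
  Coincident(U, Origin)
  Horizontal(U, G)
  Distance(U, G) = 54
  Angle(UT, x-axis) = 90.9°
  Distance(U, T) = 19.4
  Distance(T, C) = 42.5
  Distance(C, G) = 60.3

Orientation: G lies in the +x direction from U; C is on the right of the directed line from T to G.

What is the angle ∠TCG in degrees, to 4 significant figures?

65.60°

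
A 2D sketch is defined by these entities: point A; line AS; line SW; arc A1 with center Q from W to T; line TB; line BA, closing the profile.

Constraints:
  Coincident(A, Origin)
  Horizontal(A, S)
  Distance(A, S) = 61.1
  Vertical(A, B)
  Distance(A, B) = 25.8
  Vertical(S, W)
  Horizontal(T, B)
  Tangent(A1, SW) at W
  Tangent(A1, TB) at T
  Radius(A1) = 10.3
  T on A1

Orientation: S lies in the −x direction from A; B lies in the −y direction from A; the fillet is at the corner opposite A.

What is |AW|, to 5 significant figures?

63.035

The virtual corner opposite A is at (-61.100, -25.800). A1 meets SW tangentially, so QW is at right angles to SW and tangency of A1 to TB means the radius QT is perpendicular to TB, with radius 10.3, so the center Q sits 10.3 in from both sides at Q = (-50.800, -15.500). That places the tangent points at W = (-61.100, -15.500) on SW and T = (-50.800, -25.800) on TB. Then |AW| = |W − A| = 63.035.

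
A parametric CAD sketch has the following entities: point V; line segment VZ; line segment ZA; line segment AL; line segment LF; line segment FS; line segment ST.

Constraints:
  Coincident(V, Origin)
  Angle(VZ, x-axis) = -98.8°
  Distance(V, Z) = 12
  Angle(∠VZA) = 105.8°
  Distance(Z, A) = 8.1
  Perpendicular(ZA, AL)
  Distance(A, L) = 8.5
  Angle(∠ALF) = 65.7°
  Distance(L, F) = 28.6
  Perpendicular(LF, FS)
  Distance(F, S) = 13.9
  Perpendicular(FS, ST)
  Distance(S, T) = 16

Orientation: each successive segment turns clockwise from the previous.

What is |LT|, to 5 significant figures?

18.761

V is at the origin; VZ runs at -98.8° with length 12.0, so Z = (-1.8358, -11.859). ∠VZA = 105.8° gives ZA at -173.00° from the x-axis; with |ZA| = 8.1, A = (-9.8755, -12.846). ZA is perpendicular to AL, so AL runs at 97.000°; with |AL| = 8.5, L = (-10.911, -4.4092). ∠ALF = 65.7° gives LF at -17.300° from the x-axis; with |LF| = 28.6, F = (16.395, -12.914). The perpendicularity gives FS at right angles to LF, so FS runs at -107.30°; with |FS| = 13.9, S = (12.261, -26.185). FS is perpendicular to ST, so ST runs at 162.70°; with |ST| = 16.0, T = (-3.0149, -21.427). Then |LT| = |T − L| = 18.761.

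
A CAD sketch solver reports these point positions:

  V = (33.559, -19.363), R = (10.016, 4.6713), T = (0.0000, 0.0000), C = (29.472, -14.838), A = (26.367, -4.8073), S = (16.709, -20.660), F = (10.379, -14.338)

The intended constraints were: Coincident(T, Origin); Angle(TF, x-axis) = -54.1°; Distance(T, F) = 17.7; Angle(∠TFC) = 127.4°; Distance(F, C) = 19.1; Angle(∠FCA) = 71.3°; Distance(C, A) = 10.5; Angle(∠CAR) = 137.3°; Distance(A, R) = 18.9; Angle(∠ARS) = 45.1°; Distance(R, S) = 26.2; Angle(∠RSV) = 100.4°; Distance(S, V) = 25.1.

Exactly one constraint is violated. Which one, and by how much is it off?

Distance(S, V) = 25.1 — off by 8.20.

T = (0.00, 0.00) ✓; TF at -54.10° ✓; |TF| = 17.70 ✓; ∠TFC = 127.4° ✓; |FC| = 19.10 ✓; ∠FCA = 71.30° ✓; |CA| = 10.50 ✓; ∠CAR = 137.3° ✓; |AR| = 18.90 ✓; ∠ARS = 45.10° ✓; |RS| = 26.20 ✓; ∠RSV = 100.4° ✓; |SV| = 16.90 ✗.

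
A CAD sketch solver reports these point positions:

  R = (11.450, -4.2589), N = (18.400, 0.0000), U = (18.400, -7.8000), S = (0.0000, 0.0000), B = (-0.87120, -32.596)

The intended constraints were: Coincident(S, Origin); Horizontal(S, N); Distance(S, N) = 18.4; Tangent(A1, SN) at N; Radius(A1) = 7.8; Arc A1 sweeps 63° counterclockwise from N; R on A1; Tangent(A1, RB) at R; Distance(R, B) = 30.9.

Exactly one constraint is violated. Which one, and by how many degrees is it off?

Tangent(A1, RB) at R — off by 3.50°.

S = (0.00, 0.00) ✓; S.y = 0.00, N.y = 0.00 ✓; |SN| = 18.40 ✓; ∠(UN, NS) = 90.00° ✓; |UN| = 7.800 ✓; bearing(U→R) − bearing(U→N) = 63.00° ✓; |UR| = 7.800 ✓; ∠(UR, RB) = 86.50° ✗; |RB| = 30.90 ✓.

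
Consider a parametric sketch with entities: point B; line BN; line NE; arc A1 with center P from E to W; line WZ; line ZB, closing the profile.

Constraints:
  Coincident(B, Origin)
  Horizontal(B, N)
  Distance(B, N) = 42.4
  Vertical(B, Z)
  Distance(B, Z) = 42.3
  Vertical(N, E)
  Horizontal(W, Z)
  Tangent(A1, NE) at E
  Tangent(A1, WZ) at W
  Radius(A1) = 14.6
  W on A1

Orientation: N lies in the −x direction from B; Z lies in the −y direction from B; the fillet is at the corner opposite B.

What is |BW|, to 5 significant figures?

50.617

The virtual corner opposite B is at (-42.400, -42.300). Since A1 is tangent to NE there, PE ⟂ NE and since A1 is tangent to WZ there, PW ⟂ WZ, with radius 14.6, so the center P sits 14.6 in from both sides at P = (-27.800, -27.700). That places the tangent points at E = (-42.400, -27.700) on NE and W = (-27.800, -42.300) on WZ. Then |BW| = |W − B| = 50.617.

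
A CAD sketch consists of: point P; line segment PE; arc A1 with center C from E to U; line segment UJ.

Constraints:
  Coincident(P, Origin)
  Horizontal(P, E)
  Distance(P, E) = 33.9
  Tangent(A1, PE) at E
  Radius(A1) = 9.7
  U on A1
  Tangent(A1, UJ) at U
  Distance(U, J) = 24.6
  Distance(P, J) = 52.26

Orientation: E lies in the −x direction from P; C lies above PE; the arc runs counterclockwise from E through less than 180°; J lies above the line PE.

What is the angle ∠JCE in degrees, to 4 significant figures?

171.0°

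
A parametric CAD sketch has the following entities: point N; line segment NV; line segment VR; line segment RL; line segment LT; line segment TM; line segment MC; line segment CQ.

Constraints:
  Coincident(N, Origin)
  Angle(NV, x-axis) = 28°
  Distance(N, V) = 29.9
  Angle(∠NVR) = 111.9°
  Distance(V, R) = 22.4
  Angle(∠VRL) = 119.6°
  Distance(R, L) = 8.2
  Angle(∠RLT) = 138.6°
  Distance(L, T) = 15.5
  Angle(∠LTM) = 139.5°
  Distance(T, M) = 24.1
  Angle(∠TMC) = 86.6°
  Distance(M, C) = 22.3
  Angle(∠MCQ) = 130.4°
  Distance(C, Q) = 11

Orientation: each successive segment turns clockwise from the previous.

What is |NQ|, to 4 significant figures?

20.54

N is at the origin; NV runs at 28.0° with length 29.9, so V = (26.40, 14.04). ∠NVR = 111.9° gives VR at -40.10° from the x-axis; with |VR| = 22.4, R = (43.53, -0.3912). ∠VRL = 119.6° gives RL at -100.5° from the x-axis; with |RL| = 8.2, L = (42.04, -8.454). ∠RLT = 138.6° gives LT at -141.9° from the x-axis; with |LT| = 15.5, T = (29.84, -18.02). ∠LTM = 139.5° gives TM at 177.6° from the x-axis; with |TM| = 24.1, M = (5.764, -17.01). ∠TMC = 86.6° gives MC at 84.20° from the x-axis; with |MC| = 22.3, C = (8.017, 5.177). ∠MCQ = 130.4° gives CQ at 34.60° from the x-axis; with |CQ| = 11.0, Q = (17.07, 11.42). Then |NQ| = |Q − N| = 20.54.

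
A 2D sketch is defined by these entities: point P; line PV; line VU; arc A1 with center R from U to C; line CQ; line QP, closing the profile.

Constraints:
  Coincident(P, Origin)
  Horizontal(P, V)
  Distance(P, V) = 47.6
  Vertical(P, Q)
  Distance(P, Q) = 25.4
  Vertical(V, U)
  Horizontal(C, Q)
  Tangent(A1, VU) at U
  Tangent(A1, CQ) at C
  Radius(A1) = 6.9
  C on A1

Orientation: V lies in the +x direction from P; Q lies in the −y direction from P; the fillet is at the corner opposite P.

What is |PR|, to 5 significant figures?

44.707

P is at the origin; PV is horizontal with |PV| = 47.6 and V on the +x side, so V = (47.600, 0.0000). PQ is vertical with |PQ| = 25.4 and Q on the −y side, so Q = (0.0000, -25.400). The virtual corner opposite P is at (47.600, -25.400). A1 meets VU tangentially, so RU is at right angles to VU and the tangent condition forces RC to be normal to CQ, with radius 6.9, so the center R sits 6.9 in from both sides at R = (40.700, -18.500). Then |PR| = |R − P| = 44.707.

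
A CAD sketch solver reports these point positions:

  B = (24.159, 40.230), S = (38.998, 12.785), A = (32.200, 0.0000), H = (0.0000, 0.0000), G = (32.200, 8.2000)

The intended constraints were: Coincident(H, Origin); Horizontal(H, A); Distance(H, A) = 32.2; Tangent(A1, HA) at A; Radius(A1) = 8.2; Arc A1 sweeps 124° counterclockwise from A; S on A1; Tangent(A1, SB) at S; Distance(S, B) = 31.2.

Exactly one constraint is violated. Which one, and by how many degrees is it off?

Tangent(A1, SB) at S — off by 5.60°.

H = (0.00, 0.00) ✓; H.y = 0.00, A.y = 0.00 ✓; |HA| = 32.20 ✓; ∠(GA, AH) = 90.00° ✓; |GA| = 8.200 ✓; bearing(G→S) − bearing(G→A) = 124.0° ✓; |GS| = 8.200 ✓; ∠(GS, SB) = 95.60° ✗; |SB| = 31.20 ✓.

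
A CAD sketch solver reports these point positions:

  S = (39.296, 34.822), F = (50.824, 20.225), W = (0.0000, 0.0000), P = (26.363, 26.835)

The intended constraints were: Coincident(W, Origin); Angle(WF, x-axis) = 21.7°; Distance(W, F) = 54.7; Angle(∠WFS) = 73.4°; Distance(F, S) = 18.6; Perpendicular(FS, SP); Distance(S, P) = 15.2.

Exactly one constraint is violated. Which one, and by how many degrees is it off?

Perpendicular(FS, SP) — off by 6.60°.

W = (0.00, 0.00) ✓; WF at 21.70° ✓; |WF| = 54.70 ✓; ∠WFS = 73.40° ✓; |FS| = 18.60 ✓; ∠(FS, SP) = 83.40° ✗; |SP| = 15.20 ✓.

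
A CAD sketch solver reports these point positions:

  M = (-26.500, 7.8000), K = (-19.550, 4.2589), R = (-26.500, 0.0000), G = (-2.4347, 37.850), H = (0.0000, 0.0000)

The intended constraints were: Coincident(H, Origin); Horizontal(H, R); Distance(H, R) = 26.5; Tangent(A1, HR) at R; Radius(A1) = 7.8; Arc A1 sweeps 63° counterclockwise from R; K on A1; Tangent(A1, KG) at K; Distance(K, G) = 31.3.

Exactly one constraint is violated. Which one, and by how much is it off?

Distance(K, G) = 31.3 — off by 6.40.

H = (0.00, 0.00) ✓; H.y = 0.00, R.y = 0.00 ✓; |HR| = 26.50 ✓; ∠(MR, RH) = 90.00° ✓; |MR| = 7.800 ✓; bearing(M→K) − bearing(M→R) = 63.00° ✓; |MK| = 7.800 ✓; ∠(MK, KG) = 90.00° ✓; |KG| = 37.70 ✗.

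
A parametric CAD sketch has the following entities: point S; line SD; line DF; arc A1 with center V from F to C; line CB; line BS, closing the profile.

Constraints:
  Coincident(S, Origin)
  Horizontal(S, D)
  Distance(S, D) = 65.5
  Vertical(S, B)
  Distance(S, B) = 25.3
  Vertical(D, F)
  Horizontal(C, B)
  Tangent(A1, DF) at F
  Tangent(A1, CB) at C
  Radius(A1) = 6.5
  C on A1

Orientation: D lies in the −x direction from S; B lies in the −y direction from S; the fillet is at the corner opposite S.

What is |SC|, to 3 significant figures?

64.2

S is at the origin; S and D share the same y with |SD| = 65.5 and D on the −x side, so D = (-65.5, 0.00). S and B share the same x with |SB| = 25.3 and B on the −y side, so B = (0.00, -25.3). The virtual corner opposite S is at (-65.5, -25.3). Since A1 is tangent to DF there, VF ⟂ DF and A1 meets CB tangentially, so VC is at right angles to CB, with radius 6.5, so the center V sits 6.5 in from both sides at V = (-59.0, -18.8). That places the tangent points at F = (-65.5, -18.8) on DF and C = (-59.0, -25.3) on CB. Then |SC| = |C − S| = 64.2.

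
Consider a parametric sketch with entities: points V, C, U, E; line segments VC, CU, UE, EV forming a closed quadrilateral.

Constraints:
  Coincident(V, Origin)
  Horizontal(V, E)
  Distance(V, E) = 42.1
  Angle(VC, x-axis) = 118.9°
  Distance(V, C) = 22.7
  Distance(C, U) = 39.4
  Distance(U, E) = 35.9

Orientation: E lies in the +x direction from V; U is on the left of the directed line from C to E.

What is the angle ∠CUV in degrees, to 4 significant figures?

32.34°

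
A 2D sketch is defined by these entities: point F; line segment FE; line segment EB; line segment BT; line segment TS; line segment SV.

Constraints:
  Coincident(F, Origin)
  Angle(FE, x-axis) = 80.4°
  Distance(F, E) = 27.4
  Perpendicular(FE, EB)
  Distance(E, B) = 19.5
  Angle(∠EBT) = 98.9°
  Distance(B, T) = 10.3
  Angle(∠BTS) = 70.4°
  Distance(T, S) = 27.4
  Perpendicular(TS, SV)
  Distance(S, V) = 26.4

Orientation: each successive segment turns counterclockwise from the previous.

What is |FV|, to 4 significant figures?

48.26

F is at the origin; FE runs at 80.4° with length 27.4, so E = (4.569, 27.02). FE is perpendicular to EB, so EB runs at 170.4°; with |EB| = 19.5, B = (-14.66, 30.27). ∠EBT = 98.9° gives BT at -108.5° from the x-axis; with |BT| = 10.3, T = (-17.93, 20.50). ∠BTS = 70.4° gives TS at 1.100° from the x-axis; with |TS| = 27.4, S = (9.469, 21.03). TS ⟂ SV, so SV runs at 91.10°; with |SV| = 26.4, V = (8.962, 47.42). Then |FV| = |V − F| = 48.26.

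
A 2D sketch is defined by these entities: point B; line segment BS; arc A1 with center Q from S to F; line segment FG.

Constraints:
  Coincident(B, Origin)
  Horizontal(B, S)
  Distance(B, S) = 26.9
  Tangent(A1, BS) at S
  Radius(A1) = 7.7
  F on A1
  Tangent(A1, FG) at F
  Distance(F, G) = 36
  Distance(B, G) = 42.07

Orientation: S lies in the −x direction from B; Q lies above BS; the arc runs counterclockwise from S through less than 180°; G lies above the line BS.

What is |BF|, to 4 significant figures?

20.29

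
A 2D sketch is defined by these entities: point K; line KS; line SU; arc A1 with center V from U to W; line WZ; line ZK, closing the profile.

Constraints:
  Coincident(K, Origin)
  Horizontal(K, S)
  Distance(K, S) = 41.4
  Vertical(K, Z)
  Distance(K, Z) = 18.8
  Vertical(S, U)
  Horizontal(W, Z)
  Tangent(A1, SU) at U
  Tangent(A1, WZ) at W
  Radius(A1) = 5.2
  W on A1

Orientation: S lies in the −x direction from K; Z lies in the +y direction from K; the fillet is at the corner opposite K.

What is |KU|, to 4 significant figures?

43.58

K is at the origin; KS is horizontal with |KS| = 41.4 and S on the −x side, so S = (-41.40, 0.000). KZ is vertical with |KZ| = 18.8 and Z on the +y side, so Z = (0.000, 18.80). The virtual corner opposite K is at (-41.40, 18.80). Since A1 is tangent to SU there, VU ⟂ SU and A1 meets WZ tangentially, so VW is at right angles to WZ, with radius 5.2, so the center V sits 5.2 in from both sides at V = (-36.20, 13.60). That places the tangent points at U = (-41.40, 13.60) on SU and W = (-36.20, 18.80) on WZ. Then |KU| = |U − K| = 43.58.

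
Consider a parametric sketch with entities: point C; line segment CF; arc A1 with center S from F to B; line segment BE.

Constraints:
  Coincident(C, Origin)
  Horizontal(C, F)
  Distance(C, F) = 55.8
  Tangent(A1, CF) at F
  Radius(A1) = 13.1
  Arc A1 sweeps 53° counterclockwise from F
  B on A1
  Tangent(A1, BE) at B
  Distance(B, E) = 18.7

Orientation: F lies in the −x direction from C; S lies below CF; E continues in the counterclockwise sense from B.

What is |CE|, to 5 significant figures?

80.092

On A1, F sits at bearing 90° from S; a 53° counterclockwise sweep puts B at bearing 143°, so B = S + 13.1·(cos 143°, sin 143°) = (-66.262, -5.2162). The tangent condition forces SB to be normal to BE, so BE runs along (−sin 143°, cos 143°); with |BE| = 18.7, E = (-77.516, -20.151). Then |CE| = |E − C| = 80.092.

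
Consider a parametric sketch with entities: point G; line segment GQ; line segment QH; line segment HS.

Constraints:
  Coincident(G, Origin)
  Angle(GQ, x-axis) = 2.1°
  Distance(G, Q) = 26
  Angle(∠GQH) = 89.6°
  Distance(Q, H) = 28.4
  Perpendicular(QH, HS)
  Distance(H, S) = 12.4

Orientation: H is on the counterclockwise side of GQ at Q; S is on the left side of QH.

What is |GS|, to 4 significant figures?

31.32

G is at the origin; GQ runs at 2.1° with length 26.0, so Q = 26.0·(cos 2.1°, sin 2.1°) = (25.98, 0.9527). ∠GQH = 89.6°, so QH runs at 2.1° + (180° − 89.6°) = 92.50° from the x-axis; with |QH| = 28.4, H = Q + 28.4·(cos 92.50°, sin 92.50°) = (24.74, 29.33). QH is perpendicular to HS; with |HS| = 12.4 on the left of QH, S = H + 12.4·(-0.9990, -0.04362) = (12.36, 28.78). Then |GS| = |S − G| = 31.32.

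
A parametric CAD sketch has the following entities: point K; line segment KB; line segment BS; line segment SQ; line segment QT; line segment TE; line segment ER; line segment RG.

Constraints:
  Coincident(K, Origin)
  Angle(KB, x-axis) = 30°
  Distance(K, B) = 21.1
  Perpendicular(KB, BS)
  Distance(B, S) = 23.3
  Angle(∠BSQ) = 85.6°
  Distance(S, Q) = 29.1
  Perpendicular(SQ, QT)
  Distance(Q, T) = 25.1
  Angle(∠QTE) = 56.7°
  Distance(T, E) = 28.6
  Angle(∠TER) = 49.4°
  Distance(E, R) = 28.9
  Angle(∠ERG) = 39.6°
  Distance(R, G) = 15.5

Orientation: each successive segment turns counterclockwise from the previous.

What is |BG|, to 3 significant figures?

24.2

K is at the origin; KB runs at 30.0° with length 21.1, so B = (18.3, 10.5). The perpendicularity gives BS at right angles to KB, so BS runs at 120°; with |BS| = 23.3, S = (6.62, 30.7). ∠BSQ = 85.6° gives SQ at -146° from the x-axis; with |SQ| = 29.1, Q = (-17.4, 14.3). SQ is perpendicular to QT, so QT runs at -55.6°; with |QT| = 25.1, T = (-3.21, -6.42). ∠QTE = 56.7° gives TE at 67.7° from the x-axis; with |TE| = 28.6, E = (7.65, 20.0). ∠TER = 49.4° gives ER at -162° from the x-axis; with |ER| = 28.9, R = (-19.8, 11.0). ∠ERG = 39.6° gives RG at -21.3° from the x-axis; with |RG| = 15.5, G = (-5.35, 5.33). Then |BG| = |G − B| = 24.2.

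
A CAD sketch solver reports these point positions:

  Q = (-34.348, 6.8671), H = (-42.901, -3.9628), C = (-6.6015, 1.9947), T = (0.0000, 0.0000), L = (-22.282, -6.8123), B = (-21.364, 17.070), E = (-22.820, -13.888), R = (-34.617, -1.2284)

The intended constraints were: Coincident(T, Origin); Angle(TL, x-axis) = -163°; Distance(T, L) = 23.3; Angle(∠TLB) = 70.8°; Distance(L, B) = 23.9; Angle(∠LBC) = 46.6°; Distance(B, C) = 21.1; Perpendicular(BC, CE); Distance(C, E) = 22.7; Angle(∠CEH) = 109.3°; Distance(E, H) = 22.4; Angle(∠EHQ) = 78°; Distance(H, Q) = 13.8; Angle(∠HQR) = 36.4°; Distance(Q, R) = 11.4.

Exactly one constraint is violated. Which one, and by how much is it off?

Distance(Q, R) = 11.4 — off by 3.30.

T = (0.00, 0.00) ✓; TL at -163.0° ✓; |TL| = 23.30 ✓; ∠TLB = 70.80° ✓; |LB| = 23.90 ✓; ∠LBC = 46.60° ✓; |BC| = 21.10 ✓; ∠(BC, CE) = 90.00° ✓; |CE| = 22.70 ✓; ∠CEH = 109.3° ✓; |EH| = 22.40 ✓; ∠EHQ = 78.00° ✓; |HQ| = 13.80 ✓; ∠HQR = 36.40° ✓; |QR| = 8.100 ✗.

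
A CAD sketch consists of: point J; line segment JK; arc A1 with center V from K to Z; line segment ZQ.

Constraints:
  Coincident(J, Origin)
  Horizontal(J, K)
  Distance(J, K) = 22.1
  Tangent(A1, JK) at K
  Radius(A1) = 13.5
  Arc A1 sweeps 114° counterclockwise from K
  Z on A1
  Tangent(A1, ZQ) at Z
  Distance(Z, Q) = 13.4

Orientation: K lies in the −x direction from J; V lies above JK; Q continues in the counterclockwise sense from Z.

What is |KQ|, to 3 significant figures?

32.0

J is at the origin; JK is horizontal with |JK| = 22.1 and K on the −x side, so K = (-22.1, 0.00). A1 meets JK tangentially, so VK is at right angles to JK, so V = K + (0, 13.5) = (-22.1, 13.5). On A1, K sits at bearing -90° from V; a 114° counterclockwise sweep puts Z at bearing 24°, so Z = V + 13.5·(cos 24°, sin 24°) = (-9.77, 19.0). A1 meets ZQ tangentially, so VZ is at right angles to ZQ, so ZQ runs along (−sin 24°, cos 24°); with |ZQ| = 13.4, Q = (-15.2, 31.2). Then |KQ| = |Q − K| = 32.0.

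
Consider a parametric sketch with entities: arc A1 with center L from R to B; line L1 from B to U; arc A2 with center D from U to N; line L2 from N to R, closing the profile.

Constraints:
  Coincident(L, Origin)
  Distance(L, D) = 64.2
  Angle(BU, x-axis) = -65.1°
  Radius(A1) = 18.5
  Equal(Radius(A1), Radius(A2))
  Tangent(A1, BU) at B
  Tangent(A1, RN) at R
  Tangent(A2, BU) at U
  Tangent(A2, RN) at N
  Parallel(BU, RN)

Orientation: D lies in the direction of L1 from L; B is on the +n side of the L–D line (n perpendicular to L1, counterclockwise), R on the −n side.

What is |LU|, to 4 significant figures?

66.81

The slot axis is L1's direction at -65.1°, so u = (cos -65.1°, sin -65.1°) = (0.4210, -0.9070) and n = (−sin -65.1°, cos -65.1°) = (0.9070, 0.4210). L is at the origin and D lies 64.2 along u from L, so D = 64.2·u = (27.03, -58.23). Tangency of A1 to both parallel lines with radius 18.5 puts B and R at L ± 18.5·n: B = (16.78, 7.789), R = (-16.78, -7.789). Equal radii place U and N the same way about D: U = D + 18.5·n = (43.81, -50.44), N = D − 18.5·n = (10.25, -66.02). Then |LU| = |U − L| = 66.81.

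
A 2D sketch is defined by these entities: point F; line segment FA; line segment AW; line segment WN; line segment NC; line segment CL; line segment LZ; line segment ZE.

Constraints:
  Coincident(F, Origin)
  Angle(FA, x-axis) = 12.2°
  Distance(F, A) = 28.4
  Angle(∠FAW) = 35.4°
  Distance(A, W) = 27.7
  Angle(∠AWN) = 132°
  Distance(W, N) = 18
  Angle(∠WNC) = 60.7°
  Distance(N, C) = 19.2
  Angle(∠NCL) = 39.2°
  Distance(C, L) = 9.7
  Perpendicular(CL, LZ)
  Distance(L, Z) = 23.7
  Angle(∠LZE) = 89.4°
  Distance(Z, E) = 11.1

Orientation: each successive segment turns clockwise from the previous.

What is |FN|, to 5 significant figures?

16.877

∠FAW = 35.4° gives AW at -132.40° from the x-axis; with |AW| = 27.7, W = (9.0804, -14.454). ∠AWN = 132.0° gives WN at 179.60° from the x-axis; with |WN| = 18.0, N = (-8.9191, -14.328). Then |FN| = |N − F| = 16.877.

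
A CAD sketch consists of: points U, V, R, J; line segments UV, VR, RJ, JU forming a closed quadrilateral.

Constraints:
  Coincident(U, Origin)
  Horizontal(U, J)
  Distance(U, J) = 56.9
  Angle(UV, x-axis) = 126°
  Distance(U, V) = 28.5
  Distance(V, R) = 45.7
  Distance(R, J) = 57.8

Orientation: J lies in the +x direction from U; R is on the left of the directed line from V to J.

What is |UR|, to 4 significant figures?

51.62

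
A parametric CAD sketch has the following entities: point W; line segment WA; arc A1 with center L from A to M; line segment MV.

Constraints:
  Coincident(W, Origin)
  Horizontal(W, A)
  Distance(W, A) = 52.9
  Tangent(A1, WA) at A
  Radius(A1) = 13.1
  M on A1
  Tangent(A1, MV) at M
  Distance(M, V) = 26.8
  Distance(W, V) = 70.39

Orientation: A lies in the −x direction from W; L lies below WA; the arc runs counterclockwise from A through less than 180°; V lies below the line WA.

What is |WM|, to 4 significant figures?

67.53

Checks: |LM| = 13.10 ✓; ∠(LM, MV) = 90.00° ✓; |MV| = 26.80 ✓; |WV| = 70.39 ✓.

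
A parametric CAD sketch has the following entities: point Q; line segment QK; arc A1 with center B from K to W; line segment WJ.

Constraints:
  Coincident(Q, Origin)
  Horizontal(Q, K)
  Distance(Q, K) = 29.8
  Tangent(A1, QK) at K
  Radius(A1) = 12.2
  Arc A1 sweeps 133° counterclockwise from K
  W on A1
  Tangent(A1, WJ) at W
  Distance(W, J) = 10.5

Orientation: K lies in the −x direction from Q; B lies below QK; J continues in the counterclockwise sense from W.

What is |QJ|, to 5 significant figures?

42.324

Q is at the origin; QK is horizontal with |QK| = 29.8 and K on the −x side, so K = (-29.800, 0.0000). Since A1 is tangent to QK there, BK ⟂ QK, so B = K + (0, -12.2) = (-29.800, -12.200). On A1, K sits at bearing 90° from B; a 133° counterclockwise sweep puts W at bearing 223°, so W = B + 12.2·(cos 223°, sin 223°) = (-38.723, -20.520). Since A1 is tangent to WJ there, BW ⟂ WJ, so WJ runs along (−sin 223°, cos 223°); with |WJ| = 10.5, J = (-31.562, -28.200). Then |QJ| = |J − Q| = 42.324.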